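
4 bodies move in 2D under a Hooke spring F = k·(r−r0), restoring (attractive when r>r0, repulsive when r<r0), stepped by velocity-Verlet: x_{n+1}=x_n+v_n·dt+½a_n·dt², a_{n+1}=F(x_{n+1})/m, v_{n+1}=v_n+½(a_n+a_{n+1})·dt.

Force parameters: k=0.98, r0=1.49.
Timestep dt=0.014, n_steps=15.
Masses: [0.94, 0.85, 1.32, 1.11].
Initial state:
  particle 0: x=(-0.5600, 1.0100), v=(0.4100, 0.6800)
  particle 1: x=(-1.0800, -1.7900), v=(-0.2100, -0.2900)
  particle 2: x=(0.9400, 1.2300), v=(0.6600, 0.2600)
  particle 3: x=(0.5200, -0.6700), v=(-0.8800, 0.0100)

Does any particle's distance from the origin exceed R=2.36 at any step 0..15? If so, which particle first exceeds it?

no

step 0: x0=(-0.5600, 1.0100) x1=(-1.0800, -1.7900) x2=(0.9400, 1.2300) x3=(0.5200, -0.6700)
step 1: x0=(-0.5543, 1.0193) x1=(-1.0827, -1.7937) x2=(0.9491, 1.2335) x3=(0.5076, -0.6698)
step 2: x0=(-0.5485, 1.0283) x1=(-1.0851, -1.7966) x2=(0.9581, 1.2366) x3=(0.4952, -0.6695)
step 3: x0=(-0.5427, 1.0369) x1=(-1.0870, -1.7987) x2=(0.9668, 1.2395) x3=(0.4826, -0.6691)
step 4: x0=(-0.5370, 1.0452) x1=(-1.0885, -1.8001) x2=(0.9754, 1.2419) x3=(0.4700, -0.6686)
step 5: x0=(-0.5312, 1.0531) x1=(-1.0895, -1.8007) x2=(0.9838, 1.2441) x3=(0.4573, -0.6680)
step 6: x0=(-0.5254, 1.0606) x1=(-1.0902, -1.8005) x2=(0.9919, 1.2459) x3=(0.4445, -0.6672)
step 7: x0=(-0.5197, 1.0677) x1=(-1.0904, -1.7995) x2=(0.9998, 1.2474) x3=(0.4316, -0.6664)
step 8: x0=(-0.5139, 1.0745) x1=(-1.0902, -1.7977) x2=(1.0076, 1.2486) x3=(0.4186, -0.6654)
step 9: x0=(-0.5081, 1.0808) x1=(-1.0896, -1.7952) x2=(1.0151, 1.2494) x3=(0.4056, -0.6643)
step 10: x0=(-0.5023, 1.0868) x1=(-1.0886, -1.7918) x2=(1.0224, 1.2499) x3=(0.3925, -0.6631)
step 11: x0=(-0.4966, 1.0925) x1=(-1.0872, -1.7877) x2=(1.0295, 1.2500) x3=(0.3794, -0.6618)
step 12: x0=(-0.4908, 1.0977) x1=(-1.0853, -1.7828) x2=(1.0364, 1.2498) x3=(0.3662, -0.6603)
step 13: x0=(-0.4851, 1.1026) x1=(-1.0830, -1.7771) x2=(1.0431, 1.2493) x3=(0.3530, -0.6587)
step 14: x0=(-0.4794, 1.1071) x1=(-1.0804, -1.7707) x2=(1.0495, 1.2484) x3=(0.3397, -0.6570)
step 15: x0=(-0.4736, 1.1113) x1=(-1.0773, -1.7635) x2=(1.0557, 1.2472) x3=(0.3263, -0.6552)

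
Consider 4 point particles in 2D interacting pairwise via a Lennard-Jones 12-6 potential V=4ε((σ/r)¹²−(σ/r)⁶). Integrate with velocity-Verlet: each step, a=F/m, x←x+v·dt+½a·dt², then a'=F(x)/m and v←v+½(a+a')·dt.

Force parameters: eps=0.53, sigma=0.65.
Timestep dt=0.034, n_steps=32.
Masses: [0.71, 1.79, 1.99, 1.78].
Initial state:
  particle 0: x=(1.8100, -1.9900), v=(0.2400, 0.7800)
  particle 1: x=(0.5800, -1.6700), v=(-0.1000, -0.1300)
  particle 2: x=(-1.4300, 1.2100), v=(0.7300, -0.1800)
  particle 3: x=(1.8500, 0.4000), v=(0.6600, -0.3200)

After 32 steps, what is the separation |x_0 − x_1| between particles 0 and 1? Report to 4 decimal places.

step 0: x0=(1.8100, -1.9900) x1=(0.5800, -1.6700) x2=(-1.4300, 1.2100) x3=(1.8500, 0.4000)
step 1: x0=(1.8180, -1.9634) x1=(0.5767, -1.6744) x2=(-1.4052, 1.2039) x3=(1.8724, 0.3891)
step 2: x0=(1.8258, -1.9368) x1=(0.5734, -1.6789) x2=(-1.3804, 1.1978) x3=(1.8949, 0.3782)
step 3: x0=(1.8333, -1.9101) x1=(0.5703, -1.6834) x2=(-1.3555, 1.1916) x3=(1.9173, 0.3673)
step 4: x0=(1.8405, -1.8834) x1=(0.5673, -1.6879) x2=(-1.3307, 1.1855) x3=(1.9398, 0.3565)
step 5: x0=(1.8475, -1.8566) x1=(0.5643, -1.6924) x2=(-1.3059, 1.1794) x3=(1.9622, 0.3456)
step 6: x0=(1.8542, -1.8298) x1=(0.5615, -1.6969) x2=(-1.2811, 1.1733) x3=(1.9846, 0.3347)
step 7: x0=(1.8607, -1.8030) x1=(0.5588, -1.7014) x2=(-1.2563, 1.1672) x3=(2.0071, 0.3238)
step 8: x0=(1.8670, -1.7761) x1=(0.5561, -1.7060) x2=(-1.2314, 1.1610) x3=(2.0295, 0.3129)
step 9: x0=(1.8730, -1.7492) x1=(0.5536, -1.7105) x2=(-1.2066, 1.1549) x3=(2.0519, 0.3020)
step 10: x0=(1.8788, -1.7223) x1=(0.5511, -1.7150) x2=(-1.1818, 1.1488) x3=(2.0744, 0.2910)
step 11: x0=(1.8844, -1.6954) x1=(0.5487, -1.7196) x2=(-1.1570, 1.1427) x3=(2.0968, 0.2801)
step 12: x0=(1.8898, -1.6684) x1=(0.5464, -1.7241) x2=(-1.1321, 1.1366) x3=(2.1192, 0.2692)
step 13: x0=(1.8951, -1.6415) x1=(0.5442, -1.7287) x2=(-1.1073, 1.1304) x3=(2.1416, 0.2583)
step 14: x0=(1.9001, -1.6145) x1=(0.5420, -1.7332) x2=(-1.0825, 1.1243) x3=(2.1641, 0.2473)
step 15: x0=(1.9050, -1.5876) x1=(0.5400, -1.7377) x2=(-1.0577, 1.1182) x3=(2.1865, 0.2364)
step 16: x0=(1.9097, -1.5606) x1=(0.5379, -1.7422) x2=(-1.0329, 1.1121) x3=(2.2089, 0.2254)
step 17: x0=(1.9142, -1.5337) x1=(0.5360, -1.7467) x2=(-1.0080, 1.1059) x3=(2.2313, 0.2145)
step 18: x0=(1.9186, -1.5067) x1=(0.5341, -1.7512) x2=(-0.9832, 1.0998) x3=(2.2538, 0.2035)
step 19: x0=(1.9229, -1.4798) x1=(0.5323, -1.7557) x2=(-0.9584, 1.0937) x3=(2.2762, 0.1925)
step 20: x0=(1.9271, -1.4528) x1=(0.5305, -1.7602) x2=(-0.9336, 1.0876) x3=(2.2986, 0.1815)
step 21: x0=(1.9311, -1.4258) x1=(0.5287, -1.7646) x2=(-0.9087, 1.0815) x3=(2.3210, 0.1705)
step 22: x0=(1.9351, -1.3988) x1=(0.5270, -1.7691) x2=(-0.8839, 1.0753) x3=(2.3434, 0.1595)
step 23: x0=(1.9389, -1.3718) x1=(0.5254, -1.7735) x2=(-0.8591, 1.0692) x3=(2.3658, 0.1484)
step 24: x0=(1.9427, -1.3447) x1=(0.5238, -1.7780) x2=(-0.8343, 1.0631) x3=(2.3882, 0.1373)
step 25: x0=(1.9464, -1.3176) x1=(0.5222, -1.7824) x2=(-0.8094, 1.0570) x3=(2.4106, 0.1262)
step 26: x0=(1.9500, -1.2904) x1=(0.5207, -1.7868) x2=(-0.7846, 1.0508) x3=(2.4329, 0.1150)
step 27: x0=(1.9536, -1.2632) x1=(0.5192, -1.7912) x2=(-0.7598, 1.0447) x3=(2.4553, 0.1039)
step 28: x0=(1.9571, -1.2359) x1=(0.5177, -1.7956) x2=(-0.7350, 1.0386) x3=(2.4776, 0.0926)
step 29: x0=(1.9607, -1.2085) x1=(0.5162, -1.7999) x2=(-0.7101, 1.0325) x3=(2.4999, 0.0814)
step 30: x0=(1.9642, -1.1810) x1=(0.5148, -1.8043) x2=(-0.6853, 1.0263) x3=(2.5222, 0.0700)
step 31: x0=(1.9677, -1.1534) x1=(0.5134, -1.8086) x2=(-0.6605, 1.0202) x3=(2.5445, 0.0587)
step 32: x0=(1.9713, -1.1256) x1=(0.5120, -1.8130) x2=(-0.6357, 1.0141) x3=(2.5667, 0.0472)

1.6130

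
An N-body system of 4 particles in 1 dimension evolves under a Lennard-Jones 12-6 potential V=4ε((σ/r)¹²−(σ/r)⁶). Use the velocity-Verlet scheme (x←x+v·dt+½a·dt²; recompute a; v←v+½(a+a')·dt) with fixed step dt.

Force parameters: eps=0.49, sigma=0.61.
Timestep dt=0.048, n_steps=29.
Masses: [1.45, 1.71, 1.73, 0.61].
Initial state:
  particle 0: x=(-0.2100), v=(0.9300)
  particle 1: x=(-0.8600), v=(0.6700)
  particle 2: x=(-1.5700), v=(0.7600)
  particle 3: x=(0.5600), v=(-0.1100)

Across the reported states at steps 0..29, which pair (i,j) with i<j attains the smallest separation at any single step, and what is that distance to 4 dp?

pair (0,3), distance 0.6089

step 0: x0=(-0.2100) x1=(-0.8600) x2=(-1.5700) x3=(0.5600)
step 1: x0=(-0.1603) x1=(-0.8317) x2=(-1.5326) x3=(0.5510)
step 2: x0=(-0.1066) x1=(-0.8063) x2=(-1.4938) x3=(0.5367)
step 3: x0=(-0.0640) x1=(-0.7799) x2=(-1.4547) x3=(0.5448)
step 4: x0=(-0.0556) x1=(-0.7502) x2=(-1.4167) x3=(0.6280)
step 5: x0=(-0.0484) x1=(-0.7171) x2=(-1.3810) x3=(0.7113)
step 6: x0=(-0.0358) x1=(-0.6831) x2=(-1.3480) x3=(0.7871)
step 7: x0=(-0.0127) x1=(-0.6532) x2=(-1.3176) x3=(0.8567)
step 8: x0=(0.0229) x1=(-0.6295) x2=(-1.2899) x3=(0.9215)
step 9: x0=(0.0665) x1=(-0.6077) x2=(-1.2656) x3=(0.9824)
step 10: x0=(0.1129) x1=(-0.5830) x2=(-1.2454) x3=(1.0396)
step 11: x0=(0.1594) x1=(-0.5540) x2=(-1.2281) x3=(1.0935)
step 12: x0=(0.2049) x1=(-0.5219) x2=(-1.2121) x3=(1.1443)
step 13: x0=(0.2489) x1=(-0.4880) x2=(-1.1955) x3=(1.1919)
step 14: x0=(0.2911) x1=(-0.4532) x2=(-1.1772) x3=(1.2365)
step 15: x0=(0.3316) x1=(-0.4181) x2=(-1.1566) x3=(1.2782)
step 16: x0=(0.3701) x1=(-0.3829) x2=(-1.1335) x3=(1.3169)
step 17: x0=(0.4067) x1=(-0.3476) x2=(-1.1079) x3=(1.3527)
step 18: x0=(0.4415) x1=(-0.3124) x2=(-1.0796) x3=(1.3855)
step 19: x0=(0.4743) x1=(-0.2771) x2=(-1.0487) x3=(1.4154)
step 20: x0=(0.5054) x1=(-0.2418) x2=(-1.0153) x3=(1.4422)
step 21: x0=(0.5346) x1=(-0.2064) x2=(-0.9792) x3=(1.4658)
step 22: x0=(0.5622) x1=(-0.1711) x2=(-0.9406) x3=(1.4863)
step 23: x0=(0.5882) x1=(-0.1359) x2=(-0.8995) x3=(1.5033)
step 24: x0=(0.6131) x1=(-0.1011) x2=(-0.8556) x3=(1.5168)
step 25: x0=(0.6372) x1=(-0.0669) x2=(-0.8092) x3=(1.5264)
step 26: x0=(0.6612) x1=(-0.0337) x2=(-0.7603) x3=(1.5318)
step 27: x0=(0.6861) x1=(-0.0019) x2=(-0.7089) x3=(1.5325)
step 28: x0=(0.7127) x1=(0.0287) x2=(-0.6560) x3=(1.5277)
step 29: x0=(0.7419) x1=(0.0592) x2=(-0.6029) x3=(1.5166)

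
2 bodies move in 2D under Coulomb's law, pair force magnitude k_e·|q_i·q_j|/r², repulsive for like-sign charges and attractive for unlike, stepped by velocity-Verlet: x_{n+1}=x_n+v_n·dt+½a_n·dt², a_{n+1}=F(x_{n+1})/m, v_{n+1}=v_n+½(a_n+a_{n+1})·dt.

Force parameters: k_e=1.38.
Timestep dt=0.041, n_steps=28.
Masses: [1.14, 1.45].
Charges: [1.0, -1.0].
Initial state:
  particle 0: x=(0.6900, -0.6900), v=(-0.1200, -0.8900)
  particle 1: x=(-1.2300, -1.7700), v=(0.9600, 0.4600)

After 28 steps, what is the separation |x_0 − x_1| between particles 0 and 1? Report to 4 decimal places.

step 0: x0=(0.6900, -0.6900) x1=(-1.2300, -1.7700)
step 1: x0=(0.6849, -0.7266) x1=(-1.1905, -1.7511)
step 2: x0=(0.6794, -0.7634) x1=(-1.1507, -1.7320)
step 3: x0=(0.6735, -0.8004) x1=(-1.1105, -1.7127)
step 4: x0=(0.6671, -0.8377) x1=(-1.0700, -1.6932)
step 5: x0=(0.6603, -0.8752) x1=(-1.0292, -1.6735)
step 6: x0=(0.6529, -0.9129) x1=(-0.9879, -1.6537)
step 7: x0=(0.6449, -0.9509) x1=(-0.9461, -1.6336)
step 8: x0=(0.6364, -0.9892) x1=(-0.9039, -1.6134)
step 9: x0=(0.6271, -1.0278) x1=(-0.8611, -1.5929)
step 10: x0=(0.6171, -1.0666) x1=(-0.8178, -1.5722)
step 11: x0=(0.6063, -1.1057) x1=(-0.7738, -1.5513)
step 12: x0=(0.5945, -1.1452) x1=(-0.7290, -1.5301)
step 13: x0=(0.5817, -1.1849) x1=(-0.6835, -1.5087)
step 14: x0=(0.5678, -1.2249) x1=(-0.6370, -1.4871)
step 15: x0=(0.5525, -1.2652) x1=(-0.5895, -1.4652)
step 16: x0=(0.5358, -1.3058) x1=(-0.5409, -1.4431)
step 17: x0=(0.5173, -1.3466) x1=(-0.4909, -1.4209)
step 18: x0=(0.4969, -1.3875) x1=(-0.4393, -1.3985)
step 19: x0=(0.4741, -1.4284) x1=(-0.3859, -1.3762)
step 20: x0=(0.4486, -1.4692) x1=(-0.3304, -1.3539)
step 21: x0=(0.4199, -1.5095) x1=(-0.2723, -1.3321)
step 22: x0=(0.3873, -1.5489) x1=(-0.2112, -1.3110)
step 23: x0=(0.3501, -1.5864) x1=(-0.1465, -1.2913)
step 24: x0=(0.3077, -1.6208) x1=(-0.0777, -1.2741)
step 25: x0=(0.2597, -1.6501) x1=(-0.0044, -1.2609)
step 26: x0=(0.2065, -1.6718) x1=(0.0729, -1.2536)
step 27: x0=(0.1501, -1.6835) x1=(0.1528, -1.2543)
step 28: x0=(0.0937, -1.6841) x1=(0.2326, -1.2636)

0.4428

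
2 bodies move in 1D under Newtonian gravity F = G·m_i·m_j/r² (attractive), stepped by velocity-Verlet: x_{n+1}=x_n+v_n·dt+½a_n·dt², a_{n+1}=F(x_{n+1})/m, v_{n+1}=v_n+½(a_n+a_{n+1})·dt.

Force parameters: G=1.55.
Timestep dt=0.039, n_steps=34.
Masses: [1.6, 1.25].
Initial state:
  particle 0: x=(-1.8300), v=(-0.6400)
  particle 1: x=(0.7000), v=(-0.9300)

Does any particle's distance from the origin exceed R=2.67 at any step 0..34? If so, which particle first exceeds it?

step 0: x0=(-1.8300) x1=(0.7000)
step 1: x0=(-1.8547) x1=(0.6634)
step 2: x0=(-1.8790) x1=(0.6263)
step 3: x0=(-1.9028) x1=(0.5885)
step 4: x0=(-1.9261) x1=(0.5501)
step 5: x0=(-1.9490) x1=(0.5112)
step 6: x0=(-1.9713) x1=(0.4716)
step 7: x0=(-1.9932) x1=(0.4313)
step 8: x0=(-2.0145) x1=(0.3904)
step 9: x0=(-2.0354) x1=(0.3489)
step 10: x0=(-2.0557) x1=(0.3067)
step 11: x0=(-2.0755) x1=(0.2638)
step 12: x0=(-2.0948) x1=(0.2203)
step 13: x0=(-2.1135) x1=(0.1760)
step 14: x0=(-2.1316) x1=(0.1310)
step 15: x0=(-2.1492) x1=(0.0853)
step 16: x0=(-2.1662) x1=(0.0388)
step 17: x0=(-2.1826) x1=(-0.0084)
step 18: x0=(-2.1983) x1=(-0.0565)
step 19: x0=(-2.2134) x1=(-0.1054)
step 20: x0=(-2.2279) x1=(-0.1551)
step 21: x0=(-2.2417) x1=(-0.2057)
step 22: x0=(-2.2547) x1=(-0.2572)
step 23: x0=(-2.2670) x1=(-0.3096)
step 24: x0=(-2.2786) x1=(-0.3631)
step 25: x0=(-2.2893) x1=(-0.4175)
step 26: x0=(-2.2992) x1=(-0.4731)
step 27: x0=(-2.3082) x1=(-0.5298)
step 28: x0=(-2.3163) x1=(-0.5876)
step 29: x0=(-2.3234) x1=(-0.6468)
step 30: x0=(-2.3295) x1=(-0.7072)
step 31: x0=(-2.3344) x1=(-0.7691)
step 32: x0=(-2.3381) x1=(-0.8326)
step 33: x0=(-2.3406) x1=(-0.8977)
step 34: x0=(-2.3416) x1=(-0.9646)

no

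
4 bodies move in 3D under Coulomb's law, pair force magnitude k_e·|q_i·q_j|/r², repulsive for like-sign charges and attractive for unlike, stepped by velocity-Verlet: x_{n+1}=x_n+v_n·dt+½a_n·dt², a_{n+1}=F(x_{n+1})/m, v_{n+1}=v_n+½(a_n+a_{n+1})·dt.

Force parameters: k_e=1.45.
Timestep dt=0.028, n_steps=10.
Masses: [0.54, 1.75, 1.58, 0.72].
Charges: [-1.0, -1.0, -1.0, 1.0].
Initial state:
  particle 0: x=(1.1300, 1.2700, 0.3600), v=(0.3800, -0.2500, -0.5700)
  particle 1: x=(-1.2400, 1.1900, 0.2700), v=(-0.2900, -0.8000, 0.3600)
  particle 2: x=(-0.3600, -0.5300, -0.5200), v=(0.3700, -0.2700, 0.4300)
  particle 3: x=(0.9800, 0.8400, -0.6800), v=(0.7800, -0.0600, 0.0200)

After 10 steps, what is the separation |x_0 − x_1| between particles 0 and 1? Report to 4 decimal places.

step 0: x0=(1.1300, 1.2700, 0.3600) x1=(-1.2400, 1.1900, 0.2700) x2=(-0.3600, -0.5300, -0.5200) x3=(0.9800, 0.8400, -0.6800)
step 1: x0=(1.1408, 1.2628, 0.3434) x1=(-1.2482, 1.1677, 0.2801) x2=(-0.3496, -0.5376, -0.5080) x3=(1.0017, 0.8384, -0.6788)
step 2: x0=(1.1520, 1.2553, 0.3253) x1=(-1.2564, 1.1454, 0.2902) x2=(-0.3390, -0.5453, -0.4962) x3=(1.0229, 0.8371, -0.6763)
step 3: x0=(1.1635, 1.2473, 0.3057) x1=(-1.2647, 1.1233, 0.3003) x2=(-0.3283, -0.5531, -0.4844) x3=(1.0438, 0.8359, -0.6725)
step 4: x0=(1.1754, 1.2389, 0.2846) x1=(-1.2731, 1.1012, 0.3104) x2=(-0.3175, -0.5609, -0.4728) x3=(1.0644, 0.8351, -0.6672)
step 5: x0=(1.1877, 1.2300, 0.2618) x1=(-1.2816, 1.0793, 0.3206) x2=(-0.3065, -0.5689, -0.4613) x3=(1.0846, 0.8345, -0.6605)
step 6: x0=(1.2003, 1.2205, 0.2372) x1=(-1.2902, 1.0575, 0.3307) x2=(-0.2954, -0.5769, -0.4499) x3=(1.1045, 0.8343, -0.6523)
step 7: x0=(1.2132, 1.2105, 0.2106) x1=(-1.2989, 1.0358, 0.3409) x2=(-0.2842, -0.5850, -0.4386) x3=(1.1240, 0.8345, -0.6424)
step 8: x0=(1.2265, 1.1998, 0.1819) x1=(-1.3076, 1.0141, 0.3512) x2=(-0.2728, -0.5933, -0.4275) x3=(1.1432, 0.8352, -0.6307)
step 9: x0=(1.2400, 1.1883, 0.1510) x1=(-1.3165, 0.9926, 0.3614) x2=(-0.2613, -0.6016, -0.4164) x3=(1.1621, 0.8364, -0.6171)
step 10: x0=(1.2539, 1.1760, 0.1174) x1=(-1.3254, 0.9712, 0.3717) x2=(-0.2497, -0.6101, -0.4055) x3=(1.1808, 0.8383, -0.6014)

2.5999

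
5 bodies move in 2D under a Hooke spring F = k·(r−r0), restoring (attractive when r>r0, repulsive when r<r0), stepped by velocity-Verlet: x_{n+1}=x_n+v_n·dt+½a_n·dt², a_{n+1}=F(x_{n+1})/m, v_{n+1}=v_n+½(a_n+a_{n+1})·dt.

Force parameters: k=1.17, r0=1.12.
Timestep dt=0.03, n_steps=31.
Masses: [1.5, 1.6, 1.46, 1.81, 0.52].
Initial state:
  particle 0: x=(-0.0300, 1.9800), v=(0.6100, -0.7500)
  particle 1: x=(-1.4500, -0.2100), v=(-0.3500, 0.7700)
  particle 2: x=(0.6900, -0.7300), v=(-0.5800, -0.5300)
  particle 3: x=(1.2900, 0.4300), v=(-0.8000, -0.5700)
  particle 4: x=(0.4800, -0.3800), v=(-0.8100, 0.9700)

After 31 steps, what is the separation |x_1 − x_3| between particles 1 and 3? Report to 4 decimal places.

1.1708

step 0: x0=(-0.0300, 1.9800) x1=(-1.4500, -0.2100) x2=(0.6900, -0.7300) x3=(1.2900, 0.4300) x4=(0.4800, -0.3800)
step 1: x0=(-0.0115, 1.9558) x1=(-1.4591, -0.1865) x2=(0.6722, -0.7454) x3=(1.2653, 0.4129) x4=(0.4542, -0.3489)
step 2: x0=(0.0072, 1.9283) x1=(-1.4653, -0.1621) x2=(0.6537, -0.7597) x3=(1.2393, 0.3960) x4=(0.4257, -0.3141)
step 3: x0=(0.0262, 1.8976) x1=(-1.4688, -0.1370) x2=(0.6344, -0.7729) x3=(1.2120, 0.3791) x4=(0.3946, -0.2757)
step 4: x0=(0.0453, 1.8637) x1=(-1.4695, -0.1112) x2=(0.6143, -0.7851) x3=(1.1835, 0.3624) x4=(0.3609, -0.2342)
step 5: x0=(0.0645, 1.8270) x1=(-1.4675, -0.0848) x2=(0.5935, -0.7961) x3=(1.1539, 0.3458) x4=(0.3249, -0.1897)
step 6: x0=(0.0837, 1.7873) x1=(-1.4628, -0.0577) x2=(0.5719, -0.8060) x3=(1.1231, 0.3294) x4=(0.2867, -0.1426)
step 7: x0=(0.1028, 1.7450) x1=(-1.4556, -0.0302) x2=(0.5495, -0.8147) x3=(1.0913, 0.3131) x4=(0.2465, -0.0932)
step 8: x0=(0.1218, 1.7001) x1=(-1.4458, -0.0021) x2=(0.5264, -0.8222) x3=(1.0585, 0.2970) x4=(0.2043, -0.0418)
step 9: x0=(0.1407, 1.6528) x1=(-1.4336, 0.0264) x2=(0.5026, -0.8285) x3=(1.0248, 0.2811) x4=(0.1604, 0.0113)
step 10: x0=(0.1594, 1.6034) x1=(-1.4192, 0.0552) x2=(0.4781, -0.8336) x3=(0.9903, 0.2653) x4=(0.1150, 0.0656)
step 11: x0=(0.1777, 1.5519) x1=(-1.4025, 0.0844) x2=(0.4528, -0.8375) x3=(0.9550, 0.2497) x4=(0.0682, 0.1210)
step 12: x0=(0.1958, 1.4985) x1=(-1.3837, 0.1138) x2=(0.4269, -0.8402) x3=(0.9189, 0.2341) x4=(0.0203, 0.1771)
step 13: x0=(0.2136, 1.4435) x1=(-1.3629, 0.1434) x2=(0.4004, -0.8417) x3=(0.8821, 0.2187) x4=(-0.0287, 0.2336)
step 14: x0=(0.2310, 1.3870) x1=(-1.3402, 0.1731) x2=(0.3732, -0.8419) x3=(0.8448, 0.2034) x4=(-0.0784, 0.2903)
step 15: x0=(0.2480, 1.3292) x1=(-1.3158, 0.2029) x2=(0.3454, -0.8410) x3=(0.8069, 0.1881) x4=(-0.1288, 0.3468)
step 16: x0=(0.2647, 1.2703) x1=(-1.2898, 0.2327) x2=(0.3170, -0.8388) x3=(0.7684, 0.1730) x4=(-0.1795, 0.4029)
step 17: x0=(0.2810, 1.2104) x1=(-1.2623, 0.2625) x2=(0.2881, -0.8355) x3=(0.7295, 0.1578) x4=(-0.2305, 0.4585)
step 18: x0=(0.2970, 1.1498) x1=(-1.2335, 0.2922) x2=(0.2586, -0.8310) x3=(0.6901, 0.1427) x4=(-0.2817, 0.5132)
step 19: x0=(0.3127, 1.0885) x1=(-1.2034, 0.3217) x2=(0.2285, -0.8254) x3=(0.6503, 0.1277) x4=(-0.3328, 0.5671)
step 20: x0=(0.3281, 1.0266) x1=(-1.1724, 0.3510) x2=(0.1980, -0.8187) x3=(0.6101, 0.1126) x4=(-0.3837, 0.6200)
step 21: x0=(0.3433, 0.9643) x1=(-1.1403, 0.3801) x2=(0.1670, -0.8109) x3=(0.5696, 0.0976) x4=(-0.4343, 0.6720)
step 22: x0=(0.3584, 0.9016) x1=(-1.1076, 0.4088) x2=(0.1355, -0.8021) x3=(0.5288, 0.0825) x4=(-0.4844, 0.7232)
step 23: x0=(0.3732, 0.8386) x1=(-1.0741, 0.4371) x2=(0.1036, -0.7923) x3=(0.4877, 0.0675) x4=(-0.5336, 0.7736)
step 24: x0=(0.3878, 0.7755) x1=(-1.0401, 0.4650) x2=(0.0713, -0.7816) x3=(0.4464, 0.0525) x4=(-0.5819, 0.8232)
step 25: x0=(0.4022, 0.7122) x1=(-1.0057, 0.4923) x2=(0.0385, -0.7699) x3=(0.4048, 0.0375) x4=(-0.6288, 0.8722)
step 26: x0=(0.4164, 0.6490) x1=(-0.9708, 0.5191) x2=(0.0053, -0.7574) x3=(0.3630, 0.0225) x4=(-0.6742, 0.9205)
step 27: x0=(0.4303, 0.5858) x1=(-0.9357, 0.5453) x2=(-0.0283, -0.7441) x3=(0.3209, 0.0075) x4=(-0.7180, 0.9682)
step 28: x0=(0.4440, 0.5228) x1=(-0.9003, 0.5707) x2=(-0.0623, -0.7301) x3=(0.2786, -0.0075) x4=(-0.7600, 1.0153)
step 29: x0=(0.4575, 0.4601) x1=(-0.8646, 0.5955) x2=(-0.0968, -0.7153) x3=(0.2360, -0.0224) x4=(-0.8002, 1.0615)
step 30: x0=(0.4708, 0.3978) x1=(-0.8285, 0.6195) x2=(-0.1316, -0.6998) x3=(0.1932, -0.0373) x4=(-0.8386, 1.1068)
step 31: x0=(0.4839, 0.3359) x1=(-0.7922, 0.6429) x2=(-0.1668, -0.6838) x3=(0.1500, -0.0520) x4=(-0.8752, 1.1509)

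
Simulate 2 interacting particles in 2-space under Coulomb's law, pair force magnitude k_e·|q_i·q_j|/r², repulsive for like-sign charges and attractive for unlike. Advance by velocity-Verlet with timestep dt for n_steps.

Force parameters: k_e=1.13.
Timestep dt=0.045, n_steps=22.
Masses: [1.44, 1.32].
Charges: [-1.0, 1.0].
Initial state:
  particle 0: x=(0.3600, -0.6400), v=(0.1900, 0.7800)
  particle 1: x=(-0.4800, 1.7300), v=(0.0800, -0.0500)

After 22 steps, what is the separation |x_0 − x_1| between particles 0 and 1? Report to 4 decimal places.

1.6551

step 0: x0=(0.3600, -0.6400) x1=(-0.4800, 1.7300)
step 1: x0=(0.3685, -0.6048) x1=(-0.4764, 1.7276)
step 2: x0=(0.3769, -0.5693) x1=(-0.4726, 1.7250)
step 3: x0=(0.3853, -0.5336) x1=(-0.4688, 1.7221)
step 4: x0=(0.3935, -0.4976) x1=(-0.4648, 1.7189)
step 5: x0=(0.4016, -0.4614) x1=(-0.4608, 1.7154)
step 6: x0=(0.4096, -0.4249) x1=(-0.4566, 1.7116)
step 7: x0=(0.4176, -0.3881) x1=(-0.4523, 1.7075)
step 8: x0=(0.4253, -0.3511) x1=(-0.4479, 1.7031)
step 9: x0=(0.4330, -0.3137) x1=(-0.4433, 1.6984)
step 10: x0=(0.4405, -0.2761) x1=(-0.4386, 1.6934)
step 11: x0=(0.4479, -0.2381) x1=(-0.4337, 1.6880)
step 12: x0=(0.4552, -0.1998) x1=(-0.4287, 1.6823)
step 13: x0=(0.4623, -0.1612) x1=(-0.4235, 1.6762)
step 14: x0=(0.4692, -0.1222) x1=(-0.4182, 1.6697)
step 15: x0=(0.4760, -0.0829) x1=(-0.4126, 1.6629)
step 16: x0=(0.4825, -0.0432) x1=(-0.4068, 1.6556)
step 17: x0=(0.4889, -0.0031) x1=(-0.4008, 1.6479)
step 18: x0=(0.4950, 0.0373) x1=(-0.3946, 1.6398)
step 19: x0=(0.5010, 0.0782) x1=(-0.3881, 1.6313)
step 20: x0=(0.5066, 0.1195) x1=(-0.3814, 1.6222)
step 21: x0=(0.5120, 0.1613) x1=(-0.3744, 1.6127)
step 22: x0=(0.5172, 0.2035) x1=(-0.3670, 1.6027)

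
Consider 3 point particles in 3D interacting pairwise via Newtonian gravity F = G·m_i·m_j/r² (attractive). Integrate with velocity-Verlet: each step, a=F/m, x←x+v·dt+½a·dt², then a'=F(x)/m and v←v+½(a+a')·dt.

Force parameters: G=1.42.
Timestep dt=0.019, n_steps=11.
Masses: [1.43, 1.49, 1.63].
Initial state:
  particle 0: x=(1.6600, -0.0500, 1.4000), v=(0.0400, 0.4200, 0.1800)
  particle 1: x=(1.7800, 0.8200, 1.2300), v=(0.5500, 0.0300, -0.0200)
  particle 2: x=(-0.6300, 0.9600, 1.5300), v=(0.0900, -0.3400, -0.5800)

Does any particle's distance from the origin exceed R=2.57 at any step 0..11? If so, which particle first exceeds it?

step 0: x0=(1.6600, -0.0500, 1.4000) x1=(1.7800, 0.8200, 1.2300) x2=(-0.6300, 0.9600, 1.5300)
step 1: x0=(1.6608, -0.0415, 1.4033) x1=(1.7903, 0.8201, 1.2297) x2=(-0.6282, 0.9535, 1.5190)
step 2: x0=(1.6615, -0.0321, 1.4065) x1=(1.8004, 0.8194, 1.2296) x2=(-0.6261, 0.9470, 1.5079)
step 3: x0=(1.6624, -0.0216, 1.4094) x1=(1.8101, 0.8177, 1.2297) x2=(-0.6238, 0.9404, 1.4968)
step 4: x0=(1.6632, -0.0101, 1.4122) x1=(1.8196, 0.8151, 1.2301) x2=(-0.6213, 0.9337, 1.4858)
step 5: x0=(1.6641, 0.0024, 1.4147) x1=(1.8287, 0.8116, 1.2306) x2=(-0.6185, 0.9270, 1.4747)
step 6: x0=(1.6651, 0.0160, 1.4170) x1=(1.8375, 0.8070, 1.2314) x2=(-0.6155, 0.9203, 1.4635)
step 7: x0=(1.6662, 0.0308, 1.4191) x1=(1.8460, 0.8015, 1.2325) x2=(-0.6123, 0.9135, 1.4524)
step 8: x0=(1.6675, 0.0466, 1.4209) x1=(1.8540, 0.7950, 1.2338) x2=(-0.6088, 0.9066, 1.4412)
step 9: x0=(1.6688, 0.0637, 1.4224) x1=(1.8617, 0.7873, 1.2354) x2=(-0.6051, 0.8997, 1.4301)
step 10: x0=(1.6704, 0.0820, 1.4236) x1=(1.8689, 0.7785, 1.2373) x2=(-0.6011, 0.8928, 1.4189)
step 11: x0=(1.6722, 0.1016, 1.4245) x1=(1.8756, 0.7685, 1.2395) x2=(-0.5969, 0.8858, 1.4077)

no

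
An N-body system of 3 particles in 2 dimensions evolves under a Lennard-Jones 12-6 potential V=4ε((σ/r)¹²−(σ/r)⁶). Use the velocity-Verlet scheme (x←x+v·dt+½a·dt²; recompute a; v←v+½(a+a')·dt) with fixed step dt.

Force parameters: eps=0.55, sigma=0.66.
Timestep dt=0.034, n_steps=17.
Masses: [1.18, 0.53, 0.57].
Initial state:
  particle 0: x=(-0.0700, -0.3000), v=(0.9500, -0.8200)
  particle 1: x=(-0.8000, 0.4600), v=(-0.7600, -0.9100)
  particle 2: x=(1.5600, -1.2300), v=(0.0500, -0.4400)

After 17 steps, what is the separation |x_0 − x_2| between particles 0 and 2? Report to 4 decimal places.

step 0: x0=(-0.0700, -0.3000) x1=(-0.8000, 0.4600) x2=(1.5600, -1.2300)
step 1: x0=(-0.0379, -0.3276) x1=(-0.8253, 0.4285) x2=(1.5617, -1.2450)
step 2: x0=(-0.0062, -0.3549) x1=(-0.8498, 0.3963) x2=(1.5633, -1.2599)
step 3: x0=(0.0252, -0.3820) x1=(-0.8736, 0.3634) x2=(1.5650, -1.2748)
step 4: x0=(0.0564, -0.4088) x1=(-0.8969, 0.3300) x2=(1.5666, -1.2897)
step 5: x0=(0.0874, -0.4354) x1=(-0.9196, 0.2963) x2=(1.5681, -1.3046)
step 6: x0=(0.1182, -0.4620) x1=(-0.9419, 0.2622) x2=(1.5696, -1.3194)
step 7: x0=(0.1489, -0.4884) x1=(-0.9639, 0.2280) x2=(1.5711, -1.3343)
step 8: x0=(0.1795, -0.5148) x1=(-0.9857, 0.1935) x2=(1.5725, -1.3490)
step 9: x0=(0.2100, -0.5412) x1=(-1.0072, 0.1590) x2=(1.5739, -1.3638)
step 10: x0=(0.2405, -0.5675) x1=(-1.0285, 0.1243) x2=(1.5751, -1.3785)
step 11: x0=(0.2709, -0.5938) x1=(-1.0497, 0.0895) x2=(1.5763, -1.3932)
step 12: x0=(0.3014, -0.6201) x1=(-1.0707, 0.0547) x2=(1.5774, -1.4077)
step 13: x0=(0.3318, -0.6464) x1=(-1.0916, 0.0198) x2=(1.5784, -1.4223)
step 14: x0=(0.3623, -0.6728) x1=(-1.1125, -0.0151) x2=(1.5792, -1.4367)
step 15: x0=(0.3928, -0.6991) x1=(-1.1332, -0.0501) x2=(1.5799, -1.4511)
step 16: x0=(0.4233, -0.7255) x1=(-1.1539, -0.0851) x2=(1.5805, -1.4653)
step 17: x0=(0.4539, -0.7520) x1=(-1.1746, -0.1201) x2=(1.5808, -1.4795)

1.3413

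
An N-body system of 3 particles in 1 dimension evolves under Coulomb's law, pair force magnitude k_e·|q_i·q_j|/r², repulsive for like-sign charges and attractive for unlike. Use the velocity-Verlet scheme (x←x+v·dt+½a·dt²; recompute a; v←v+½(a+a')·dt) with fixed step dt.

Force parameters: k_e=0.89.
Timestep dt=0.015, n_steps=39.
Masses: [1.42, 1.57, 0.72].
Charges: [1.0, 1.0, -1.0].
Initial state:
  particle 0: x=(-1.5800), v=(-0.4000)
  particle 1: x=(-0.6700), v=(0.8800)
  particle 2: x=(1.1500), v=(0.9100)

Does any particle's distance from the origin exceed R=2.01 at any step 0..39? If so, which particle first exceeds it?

step 0: x0=(-1.5800) x1=(-0.6700) x2=(1.1500)
step 1: x0=(-1.5861) x1=(-0.6567) x2=(1.1636)
step 2: x0=(-1.5923) x1=(-0.6432) x2=(1.1771)
step 3: x0=(-1.5987) x1=(-0.6296) x2=(1.1904)
step 4: x0=(-1.6051) x1=(-0.6157) x2=(1.2036)
step 5: x0=(-1.6118) x1=(-0.6017) x2=(1.2167)
step 6: x0=(-1.6185) x1=(-0.5875) x2=(1.2297)
step 7: x0=(-1.6254) x1=(-0.5732) x2=(1.2426)
step 8: x0=(-1.6323) x1=(-0.5587) x2=(1.2554)
step 9: x0=(-1.6394) x1=(-0.5441) x2=(1.2680)
step 10: x0=(-1.6466) x1=(-0.5293) x2=(1.2805)
step 11: x0=(-1.6538) x1=(-0.5144) x2=(1.2929)
step 12: x0=(-1.6612) x1=(-0.4994) x2=(1.3052)
step 13: x0=(-1.6686) x1=(-0.4842) x2=(1.3174)
step 14: x0=(-1.6762) x1=(-0.4689) x2=(1.3294)
step 15: x0=(-1.6838) x1=(-0.4534) x2=(1.3414)
step 16: x0=(-1.6915) x1=(-0.4378) x2=(1.3532)
step 17: x0=(-1.6992) x1=(-0.4221) x2=(1.3649)
step 18: x0=(-1.7071) x1=(-0.4063) x2=(1.3764)
step 19: x0=(-1.7150) x1=(-0.3904) x2=(1.3879)
step 20: x0=(-1.7229) x1=(-0.3744) x2=(1.3993)
step 21: x0=(-1.7310) x1=(-0.3582) x2=(1.4105)
step 22: x0=(-1.7391) x1=(-0.3420) x2=(1.4216)
step 23: x0=(-1.7472) x1=(-0.3256) x2=(1.4326)
step 24: x0=(-1.7554) x1=(-0.3091) x2=(1.4435)
step 25: x0=(-1.7637) x1=(-0.2926) x2=(1.4543)
step 26: x0=(-1.7720) x1=(-0.2759) x2=(1.4649)
step 27: x0=(-1.7804) x1=(-0.2591) x2=(1.4754)
step 28: x0=(-1.7888) x1=(-0.2423) x2=(1.4858)
step 29: x0=(-1.7972) x1=(-0.2253) x2=(1.4961)
step 30: x0=(-1.8057) x1=(-0.2082) x2=(1.5063)
step 31: x0=(-1.8143) x1=(-0.1911) x2=(1.5163)
step 32: x0=(-1.8228) x1=(-0.1739) x2=(1.5263)
step 33: x0=(-1.8315) x1=(-0.1565) x2=(1.5361)
step 34: x0=(-1.8401) x1=(-0.1391) x2=(1.5458)
step 35: x0=(-1.8488) x1=(-0.1216) x2=(1.5553)
step 36: x0=(-1.8576) x1=(-0.1040) x2=(1.5648)
step 37: x0=(-1.8663) x1=(-0.0863) x2=(1.5741)
step 38: x0=(-1.8751) x1=(-0.0685) x2=(1.5833)
step 39: x0=(-1.8840) x1=(-0.0507) x2=(1.5923)

no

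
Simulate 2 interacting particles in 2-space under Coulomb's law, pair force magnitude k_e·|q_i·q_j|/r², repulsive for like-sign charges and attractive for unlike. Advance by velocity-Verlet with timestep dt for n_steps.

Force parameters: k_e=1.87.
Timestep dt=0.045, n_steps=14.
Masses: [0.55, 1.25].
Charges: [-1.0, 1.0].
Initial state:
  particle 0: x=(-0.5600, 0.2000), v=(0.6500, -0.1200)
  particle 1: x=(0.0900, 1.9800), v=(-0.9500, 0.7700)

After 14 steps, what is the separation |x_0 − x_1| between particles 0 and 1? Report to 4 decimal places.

step 0: x0=(-0.5600, 0.2000) x1=(0.0900, 1.9800)
step 1: x0=(-0.5304, 0.1955) x1=(0.0471, 2.0143)
step 2: x0=(-0.5003, 0.1928) x1=(0.0040, 2.0477)
step 3: x0=(-0.4696, 0.1919) x1=(-0.0394, 2.0804)
step 4: x0=(-0.4386, 0.1928) x1=(-0.0829, 2.1123)
step 5: x0=(-0.4072, 0.1955) x1=(-0.1266, 2.1434)
step 6: x0=(-0.3756, 0.1999) x1=(-0.1704, 2.1737)
step 7: x0=(-0.3438, 0.2061) x1=(-0.2143, 2.2033)
step 8: x0=(-0.3118, 0.2139) x1=(-0.2582, 2.2321)
step 9: x0=(-0.2799, 0.2235) x1=(-0.3022, 2.2601)
step 10: x0=(-0.2479, 0.2347) x1=(-0.3461, 2.2875)
step 11: x0=(-0.2161, 0.2476) x1=(-0.3900, 2.3141)
step 12: x0=(-0.1843, 0.2620) x1=(-0.4339, 2.3400)
step 13: x0=(-0.1528, 0.2781) x1=(-0.4776, 2.3652)
step 14: x0=(-0.1215, 0.2956) x1=(-0.5213, 2.3898)

2.1320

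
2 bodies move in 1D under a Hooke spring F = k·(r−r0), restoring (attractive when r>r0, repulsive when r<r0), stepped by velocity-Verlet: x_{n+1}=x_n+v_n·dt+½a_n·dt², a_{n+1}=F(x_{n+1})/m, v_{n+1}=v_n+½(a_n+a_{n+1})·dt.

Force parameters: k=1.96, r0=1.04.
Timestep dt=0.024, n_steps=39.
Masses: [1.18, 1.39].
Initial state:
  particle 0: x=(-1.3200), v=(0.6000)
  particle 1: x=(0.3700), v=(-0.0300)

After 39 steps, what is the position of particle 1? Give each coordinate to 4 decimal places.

(0.1288)

step 0: x0=(-1.3200) x1=(0.3700)
step 1: x0=(-1.3053) x1=(0.3690)
step 2: x0=(-1.2900) x1=(0.3675)
step 3: x0=(-1.2741) x1=(0.3655)
step 4: x0=(-1.2576) x1=(0.3630)
step 5: x0=(-1.2405) x1=(0.3601)
step 6: x0=(-1.2230) x1=(0.3567)
step 7: x0=(-1.2049) x1=(0.3528)
step 8: x0=(-1.1863) x1=(0.3485)
step 9: x0=(-1.1672) x1=(0.3439)
step 10: x0=(-1.1477) x1=(0.3388)
step 11: x0=(-1.1278) x1=(0.3334)
step 12: x0=(-1.1074) x1=(0.3276)
step 13: x0=(-1.0867) x1=(0.3215)
step 14: x0=(-1.0657) x1=(0.3151)
step 15: x0=(-1.0443) x1=(0.3085)
step 16: x0=(-1.0226) x1=(0.3016)
step 17: x0=(-1.0006) x1=(0.2944)
step 18: x0=(-0.9784) x1=(0.2871)
step 19: x0=(-0.9560) x1=(0.2795)
step 20: x0=(-0.9333) x1=(0.2719)
step 21: x0=(-0.9106) x1=(0.2640)
step 22: x0=(-0.8877) x1=(0.2561)
step 23: x0=(-0.8647) x1=(0.2481)
step 24: x0=(-0.8416) x1=(0.2400)
step 25: x0=(-0.8185) x1=(0.2319)
step 26: x0=(-0.7954) x1=(0.2238)
step 27: x0=(-0.7723) x1=(0.2156)
step 28: x0=(-0.7492) x1=(0.2076)
step 29: x0=(-0.7263) x1=(0.1996)
step 30: x0=(-0.7034) x1=(0.1917)
step 31: x0=(-0.6807) x1=(0.1839)
step 32: x0=(-0.6581) x1=(0.1763)
step 33: x0=(-0.6358) x1=(0.1688)
step 34: x0=(-0.6136) x1=(0.1615)
step 35: x0=(-0.5917) x1=(0.1544)
step 36: x0=(-0.5702) x1=(0.1476)
step 37: x0=(-0.5489) x1=(0.1410)
step 38: x0=(-0.5279) x1=(0.1347)
step 39: x0=(-0.5073) x1=(0.1288)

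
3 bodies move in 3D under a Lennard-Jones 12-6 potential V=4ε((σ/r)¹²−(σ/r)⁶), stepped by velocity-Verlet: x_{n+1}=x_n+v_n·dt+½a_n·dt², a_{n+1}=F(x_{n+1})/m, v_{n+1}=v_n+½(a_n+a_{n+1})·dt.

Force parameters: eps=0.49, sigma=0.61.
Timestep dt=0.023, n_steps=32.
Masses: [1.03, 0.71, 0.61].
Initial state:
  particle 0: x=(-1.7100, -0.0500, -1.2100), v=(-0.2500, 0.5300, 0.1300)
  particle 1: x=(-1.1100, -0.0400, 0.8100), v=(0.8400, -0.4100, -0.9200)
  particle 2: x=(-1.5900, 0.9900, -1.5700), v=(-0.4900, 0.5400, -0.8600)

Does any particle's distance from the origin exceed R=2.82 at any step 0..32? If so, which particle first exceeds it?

step 0: x0=(-1.7100, -0.0500, -1.2100) x1=(-1.1100, -0.0400, 0.8100) x2=(-1.5900, 0.9900, -1.5700)
step 1: x0=(-1.7157, -0.0377, -1.2070) x1=(-1.0907, -0.0494, 0.7888) x2=(-1.6013, 1.0023, -1.5897)
step 2: x0=(-1.7215, -0.0254, -1.2041) x1=(-1.0714, -0.0589, 0.7677) x2=(-1.6126, 1.0144, -1.6094)
step 3: x0=(-1.7272, -0.0128, -1.2012) x1=(-1.0520, -0.0683, 0.7465) x2=(-1.6239, 1.0263, -1.6290)
step 4: x0=(-1.7329, -0.0002, -1.1984) x1=(-1.0327, -0.0777, 0.7253) x2=(-1.6353, 1.0380, -1.6485)
step 5: x0=(-1.7386, 0.0125, -1.1956) x1=(-1.0134, -0.0871, 0.7042) x2=(-1.6466, 1.0495, -1.6679)
step 6: x0=(-1.7443, 0.0254, -1.1929) x1=(-0.9941, -0.0966, 0.6830) x2=(-1.6580, 1.0608, -1.6872)
step 7: x0=(-1.7499, 0.0383, -1.1902) x1=(-0.9748, -0.1060, 0.6618) x2=(-1.6694, 1.0719, -1.7065)
step 8: x0=(-1.7556, 0.0513, -1.1875) x1=(-0.9555, -0.1154, 0.6406) x2=(-1.6808, 1.0829, -1.7256)
step 9: x0=(-1.7612, 0.0645, -1.1849) x1=(-0.9362, -0.1249, 0.6194) x2=(-1.6922, 1.0937, -1.7447)
step 10: x0=(-1.7669, 0.0777, -1.1824) x1=(-0.9169, -0.1343, 0.5982) x2=(-1.7037, 1.1044, -1.7637)
step 11: x0=(-1.7725, 0.0910, -1.1799) x1=(-0.8975, -0.1437, 0.5771) x2=(-1.7151, 1.1150, -1.7827)
step 12: x0=(-1.7782, 0.1043, -1.1774) x1=(-0.8782, -0.1531, 0.5559) x2=(-1.7265, 1.1254, -1.8015)
step 13: x0=(-1.7838, 0.1178, -1.1750) x1=(-0.8589, -0.1626, 0.5347) x2=(-1.7380, 1.1357, -1.8203)
step 14: x0=(-1.7894, 0.1313, -1.1726) x1=(-0.8396, -0.1720, 0.5134) x2=(-1.7494, 1.1459, -1.8390)
step 15: x0=(-1.7951, 0.1449, -1.1702) x1=(-0.8203, -0.1814, 0.4922) x2=(-1.7609, 1.1560, -1.8577)
step 16: x0=(-1.8007, 0.1585, -1.1679) x1=(-0.8010, -0.1908, 0.4710) x2=(-1.7724, 1.1659, -1.8762)
step 17: x0=(-1.8063, 0.1722, -1.1657) x1=(-0.7817, -0.2003, 0.4498) x2=(-1.7838, 1.1758, -1.8947)
step 18: x0=(-1.8119, 0.1859, -1.1634) x1=(-0.7625, -0.2097, 0.4286) x2=(-1.7953, 1.1856, -1.9132)
step 19: x0=(-1.8175, 0.1997, -1.1612) x1=(-0.7432, -0.2191, 0.4074) x2=(-1.8068, 1.1953, -1.9315)
step 20: x0=(-1.8231, 0.2136, -1.1591) x1=(-0.7239, -0.2285, 0.3861) x2=(-1.8182, 1.2049, -1.9498)
step 21: x0=(-1.8287, 0.2275, -1.1569) x1=(-0.7046, -0.2379, 0.3649) x2=(-1.8297, 1.2144, -1.9681)
step 22: x0=(-1.8343, 0.2414, -1.1548) x1=(-0.6853, -0.2473, 0.3437) x2=(-1.8412, 1.2239, -1.9863)
step 23: x0=(-1.8399, 0.2554, -1.1528) x1=(-0.6660, -0.2568, 0.3224) x2=(-1.8526, 1.2333, -2.0044)
step 24: x0=(-1.8456, 0.2694, -1.1507) x1=(-0.6467, -0.2662, 0.3012) x2=(-1.8641, 1.2427, -2.0225)
step 25: x0=(-1.8512, 0.2834, -1.1487) x1=(-0.6275, -0.2756, 0.2799) x2=(-1.8756, 1.2519, -2.0405)
step 26: x0=(-1.8568, 0.2975, -1.1468) x1=(-0.6082, -0.2850, 0.2587) x2=(-1.8870, 1.2612, -2.0585)
step 27: x0=(-1.8624, 0.3116, -1.1448) x1=(-0.5889, -0.2944, 0.2374) x2=(-1.8985, 1.2703, -2.0764)
step 28: x0=(-1.8680, 0.3257, -1.1429) x1=(-0.5697, -0.3038, 0.2162) x2=(-1.9100, 1.2795, -2.0943)
step 29: x0=(-1.8736, 0.3398, -1.1410) x1=(-0.5504, -0.3132, 0.1949) x2=(-1.9214, 1.2885, -2.1121)
step 30: x0=(-1.8792, 0.3540, -1.1391) x1=(-0.5311, -0.3226, 0.1737) x2=(-1.9329, 1.2976, -2.1299)
step 31: x0=(-1.8848, 0.3682, -1.1372) x1=(-0.5119, -0.3320, 0.1524) x2=(-1.9443, 1.3066, -2.1476)
step 32: x0=(-1.8904, 0.3824, -1.1354) x1=(-0.4926, -0.3414, 0.1312) x2=(-1.9558, 1.3155, -2.1653)

yes, particle 2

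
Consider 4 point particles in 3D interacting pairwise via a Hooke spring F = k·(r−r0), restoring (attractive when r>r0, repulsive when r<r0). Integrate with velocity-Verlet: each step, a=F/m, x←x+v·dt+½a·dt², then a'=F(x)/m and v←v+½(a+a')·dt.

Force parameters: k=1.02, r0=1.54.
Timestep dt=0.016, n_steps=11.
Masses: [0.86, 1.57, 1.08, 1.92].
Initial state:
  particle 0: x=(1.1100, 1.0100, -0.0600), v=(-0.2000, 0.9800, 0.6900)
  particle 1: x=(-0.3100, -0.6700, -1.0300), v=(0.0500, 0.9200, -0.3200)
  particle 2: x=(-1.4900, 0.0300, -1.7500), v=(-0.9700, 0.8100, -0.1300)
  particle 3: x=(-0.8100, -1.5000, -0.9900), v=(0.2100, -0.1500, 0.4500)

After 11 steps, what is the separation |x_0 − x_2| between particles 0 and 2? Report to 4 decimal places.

step 0: x0=(1.1100, 1.0100, -0.0600) x1=(-0.3100, -0.6700, -1.0300) x2=(-1.4900, 0.0300, -1.7500) x3=(-0.8100, -1.5000, -0.9900)
step 1: x0=(1.1064, 1.0253, -0.0492) x1=(-0.3091, -0.6552, -1.0351) x2=(-1.5053, 0.0430, -1.7520) x3=(-0.8066, -1.5023, -0.9828)
step 2: x0=(1.1018, 1.0399, -0.0390) x1=(-0.3081, -0.6402, -1.0401) x2=(-1.5203, 0.0560, -1.7537) x3=(-0.8031, -1.5045, -0.9755)
step 3: x0=(1.0964, 1.0537, -0.0293) x1=(-0.3070, -0.6250, -1.0451) x2=(-1.5349, 0.0691, -1.7551) x3=(-0.7995, -1.5065, -0.9682)
step 4: x0=(1.0901, 1.0667, -0.0201) x1=(-0.3058, -0.6097, -1.0501) x2=(-1.5491, 0.0823, -1.7563) x3=(-0.7959, -1.5084, -0.9608)
step 5: x0=(1.0829, 1.0790, -0.0115) x1=(-0.3044, -0.5941, -1.0549) x2=(-1.5630, 0.0955, -1.7572) x3=(-0.7921, -1.5100, -0.9533)
step 6: x0=(1.0749, 1.0905, -0.0034) x1=(-0.3029, -0.5784, -1.0598) x2=(-1.5764, 0.1087, -1.7578) x3=(-0.7883, -1.5115, -0.9458)
step 7: x0=(1.0659, 1.1012, 0.0041) x1=(-0.3014, -0.5625, -1.0646) x2=(-1.5894, 0.1220, -1.7582) x3=(-0.7844, -1.5128, -0.9383)
step 8: x0=(1.0560, 1.1112, 0.0110) x1=(-0.2997, -0.5465, -1.0693) x2=(-1.6021, 0.1353, -1.7583) x3=(-0.7804, -1.5140, -0.9307)
step 9: x0=(1.0453, 1.1204, 0.0174) x1=(-0.2979, -0.5302, -1.0740) x2=(-1.6143, 0.1486, -1.7581) x3=(-0.7764, -1.5149, -0.9231)
step 10: x0=(1.0337, 1.1288, 0.0232) x1=(-0.2960, -0.5138, -1.0786) x2=(-1.6261, 0.1620, -1.7576) x3=(-0.7722, -1.5156, -0.9154)
step 11: x0=(1.0212, 1.1365, 0.0285) x1=(-0.2940, -0.4973, -1.0832) x2=(-1.6375, 0.1753, -1.7568) x3=(-0.7680, -1.5162, -0.9076)

3.3436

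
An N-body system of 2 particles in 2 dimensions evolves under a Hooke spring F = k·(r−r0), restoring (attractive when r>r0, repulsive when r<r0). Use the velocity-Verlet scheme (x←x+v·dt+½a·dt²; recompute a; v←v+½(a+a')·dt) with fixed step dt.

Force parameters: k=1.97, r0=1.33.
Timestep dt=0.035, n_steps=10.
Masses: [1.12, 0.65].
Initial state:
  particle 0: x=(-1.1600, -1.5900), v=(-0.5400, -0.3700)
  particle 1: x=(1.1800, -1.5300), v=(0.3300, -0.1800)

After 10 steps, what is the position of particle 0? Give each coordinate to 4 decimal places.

(-1.2348, -1.7157)

step 0: x0=(-1.1600, -1.5900) x1=(1.1800, -1.5300)
step 1: x0=(-1.1778, -1.6029) x1=(1.1897, -1.5363)
step 2: x0=(-1.1934, -1.6158) x1=(1.1955, -1.5428)
step 3: x0=(-1.2067, -1.6286) x1=(1.1974, -1.5494)
step 4: x0=(-1.2177, -1.6413) x1=(1.1953, -1.5561)
step 5: x0=(-1.2263, -1.6539) x1=(1.1892, -1.5629)
step 6: x0=(-1.2326, -1.6665) x1=(1.1790, -1.5699)
step 7: x0=(-1.2366, -1.6789) x1=(1.1648, -1.5771)
step 8: x0=(-1.2382, -1.6913) x1=(1.1466, -1.5844)
step 9: x0=(-1.2376, -1.7035) x1=(1.1246, -1.5919)
step 10: x0=(-1.2348, -1.7157) x1=(1.0986, -1.5996)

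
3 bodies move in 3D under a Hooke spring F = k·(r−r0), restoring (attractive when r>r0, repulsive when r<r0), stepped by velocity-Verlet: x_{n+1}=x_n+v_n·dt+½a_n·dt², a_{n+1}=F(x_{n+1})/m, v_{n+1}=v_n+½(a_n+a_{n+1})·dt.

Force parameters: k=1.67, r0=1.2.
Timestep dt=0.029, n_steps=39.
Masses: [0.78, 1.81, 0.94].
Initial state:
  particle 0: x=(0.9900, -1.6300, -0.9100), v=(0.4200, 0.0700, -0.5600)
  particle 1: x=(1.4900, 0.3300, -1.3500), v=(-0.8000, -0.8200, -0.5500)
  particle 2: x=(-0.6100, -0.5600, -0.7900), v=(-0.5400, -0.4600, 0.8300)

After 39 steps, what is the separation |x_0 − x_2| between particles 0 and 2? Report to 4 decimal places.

1.1696

step 0: x0=(0.9900, -1.6300, -0.9100) x1=(1.4900, 0.3300, -1.3500) x2=(-0.6100, -0.5600, -0.7900)
step 1: x0=(1.0018, -1.6269, -0.9264) x1=(1.4663, 0.3057, -1.3658) x2=(-0.6244, -0.5733, -0.7662)
step 2: x0=(1.0129, -1.6216, -0.9429) x1=(1.4417, 0.2805, -1.3812) x2=(-0.6364, -0.5866, -0.7429)
step 3: x0=(1.0231, -1.6142, -0.9597) x1=(1.4162, 0.2544, -1.3962) x2=(-0.6459, -0.5998, -0.7201)
step 4: x0=(1.0324, -1.6048, -0.9766) x1=(1.3897, 0.2274, -1.4108) x2=(-0.6530, -0.6131, -0.6981)
step 5: x0=(1.0407, -1.5935, -0.9936) x1=(1.3624, 0.1995, -1.4251) x2=(-0.6576, -0.6262, -0.6766)
step 6: x0=(1.0481, -1.5803, -1.0106) x1=(1.3343, 0.1708, -1.4389) x2=(-0.6597, -0.6394, -0.6559)
step 7: x0=(1.0544, -1.5654, -1.0277) x1=(1.3053, 0.1414, -1.4524) x2=(-0.6594, -0.6526, -0.6360)
step 8: x0=(1.0597, -1.5488, -1.0447) x1=(1.2756, 0.1112, -1.4654) x2=(-0.6568, -0.6657, -0.6169)
step 9: x0=(1.0638, -1.5307, -1.0617) x1=(1.2451, 0.0804, -1.4781) x2=(-0.6517, -0.6788, -0.5986)
step 10: x0=(1.0669, -1.5112, -1.0785) x1=(1.2139, 0.0489, -1.4903) x2=(-0.6444, -0.6919, -0.5812)
step 11: x0=(1.0688, -1.4903, -1.0952) x1=(1.1820, 0.0169, -1.5021) x2=(-0.6348, -0.7049, -0.5647)
step 12: x0=(1.0696, -1.4683, -1.1117) x1=(1.1494, -0.0156, -1.5135) x2=(-0.6230, -0.7179, -0.5492)
step 13: x0=(1.0692, -1.4453, -1.1279) x1=(1.1163, -0.0487, -1.5246) x2=(-0.6091, -0.7309, -0.5345)
step 14: x0=(1.0678, -1.4213, -1.1439) x1=(1.0826, -0.0821, -1.5352) x2=(-0.5931, -0.7439, -0.5209)
step 15: x0=(1.0652, -1.3966, -1.1595) x1=(1.0483, -0.1159, -1.5455) x2=(-0.5752, -0.7568, -0.5082)
step 16: x0=(1.0616, -1.3711, -1.1749) x1=(1.0135, -0.1500, -1.5554) x2=(-0.5554, -0.7696, -0.4965)
step 17: x0=(1.0569, -1.3452, -1.1898) x1=(0.9782, -0.1844, -1.5650) x2=(-0.5339, -0.7824, -0.4858)
step 18: x0=(1.0513, -1.3189, -1.2043) x1=(0.9425, -0.2189, -1.5743) x2=(-0.5106, -0.7952, -0.4761)
step 19: x0=(1.0447, -1.2923, -1.2183) x1=(0.9063, -0.2536, -1.5832) x2=(-0.4857, -0.8079, -0.4674)
step 20: x0=(1.0373, -1.2656, -1.2319) x1=(0.8698, -0.2884, -1.5918) x2=(-0.4594, -0.8205, -0.4596)
step 21: x0=(1.0290, -1.2389, -1.2449) x1=(0.8328, -0.3232, -1.6002) x2=(-0.4317, -0.8331, -0.4528)
step 22: x0=(1.0201, -1.2123, -1.2574) x1=(0.7956, -0.3580, -1.6084) x2=(-0.4027, -0.8456, -0.4468)
step 23: x0=(1.0105, -1.1859, -1.2693) x1=(0.7580, -0.3928, -1.6163) x2=(-0.3726, -0.8580, -0.4418)
step 24: x0=(1.0004, -1.1598, -1.2806) x1=(0.7200, -0.4274, -1.6241) x2=(-0.3414, -0.8704, -0.4376)
step 25: x0=(0.9898, -1.1342, -1.2912) x1=(0.6818, -0.4619, -1.6317) x2=(-0.3093, -0.8827, -0.4342)
step 26: x0=(0.9790, -1.1090, -1.3012) x1=(0.6432, -0.4963, -1.6392) x2=(-0.2763, -0.8949, -0.4315)
step 27: x0=(0.9680, -1.0843, -1.3105) x1=(0.6044, -0.5305, -1.6467) x2=(-0.2426, -0.9070, -0.4296)
step 28: x0=(0.9570, -1.0601, -1.3191) x1=(0.5652, -0.5644, -1.6541) x2=(-0.2082, -0.9191, -0.4284)
step 29: x0=(0.9461, -1.0365, -1.3270) x1=(0.5257, -0.5982, -1.6614) x2=(-0.1733, -0.9311, -0.4277)
step 30: x0=(0.9353, -1.0135, -1.3342) x1=(0.4859, -0.6317, -1.6688) x2=(-0.1380, -0.9431, -0.4276)
step 31: x0=(0.9250, -0.9909, -1.3407) x1=(0.4457, -0.6651, -1.6763) x2=(-0.1022, -0.9550, -0.4280)
step 32: x0=(0.9150, -0.9689, -1.3465) x1=(0.4052, -0.6983, -1.6838) x2=(-0.0661, -0.9668, -0.4288)
step 33: x0=(0.9056, -0.9472, -1.3517) x1=(0.3643, -0.7313, -1.6914) x2=(-0.0298, -0.9786, -0.4300)
step 34: x0=(0.8968, -0.9258, -1.3562) x1=(0.3230, -0.7643, -1.6991) x2=(0.0066, -0.9904, -0.4315)
step 35: x0=(0.8887, -0.9046, -1.3602) x1=(0.2814, -0.7972, -1.7069) x2=(0.0433, -1.0021, -0.4333)
step 36: x0=(0.8813, -0.8836, -1.3636) x1=(0.2395, -0.8300, -1.7149) x2=(0.0800, -1.0138, -0.4353)
step 37: x0=(0.8746, -0.8627, -1.3666) x1=(0.1972, -0.8628, -1.7229) x2=(0.1167, -1.0254, -0.4375)
step 38: x0=(0.8685, -0.8417, -1.3692) x1=(0.1546, -0.8956, -1.7310) x2=(0.1535, -1.0370, -0.4399)
step 39: x0=(0.8631, -0.8207, -1.3715) x1=(0.1118, -0.9285, -1.7391) x2=(0.1903, -1.0487, -0.4423)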